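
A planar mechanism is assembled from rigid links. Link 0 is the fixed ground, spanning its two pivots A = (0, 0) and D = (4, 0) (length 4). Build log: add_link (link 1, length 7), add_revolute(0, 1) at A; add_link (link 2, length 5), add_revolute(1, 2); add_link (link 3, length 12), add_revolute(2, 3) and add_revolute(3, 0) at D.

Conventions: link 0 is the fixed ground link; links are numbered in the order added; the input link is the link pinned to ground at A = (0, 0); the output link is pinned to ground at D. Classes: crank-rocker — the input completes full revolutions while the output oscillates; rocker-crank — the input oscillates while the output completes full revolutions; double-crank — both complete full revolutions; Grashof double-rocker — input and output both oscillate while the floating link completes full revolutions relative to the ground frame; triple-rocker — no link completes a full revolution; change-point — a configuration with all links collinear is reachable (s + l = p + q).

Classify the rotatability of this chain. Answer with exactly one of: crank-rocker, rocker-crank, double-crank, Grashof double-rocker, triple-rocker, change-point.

lengths: ground=4, input=7, coupler=5, output=12
sorted: s=4 (shortest), l=12 (longest), p+q=12
s + l = 16 vs p + q = 12
s + l > p + q → non-Grashof → no link fully rotates → triple-rocker

triple-rocker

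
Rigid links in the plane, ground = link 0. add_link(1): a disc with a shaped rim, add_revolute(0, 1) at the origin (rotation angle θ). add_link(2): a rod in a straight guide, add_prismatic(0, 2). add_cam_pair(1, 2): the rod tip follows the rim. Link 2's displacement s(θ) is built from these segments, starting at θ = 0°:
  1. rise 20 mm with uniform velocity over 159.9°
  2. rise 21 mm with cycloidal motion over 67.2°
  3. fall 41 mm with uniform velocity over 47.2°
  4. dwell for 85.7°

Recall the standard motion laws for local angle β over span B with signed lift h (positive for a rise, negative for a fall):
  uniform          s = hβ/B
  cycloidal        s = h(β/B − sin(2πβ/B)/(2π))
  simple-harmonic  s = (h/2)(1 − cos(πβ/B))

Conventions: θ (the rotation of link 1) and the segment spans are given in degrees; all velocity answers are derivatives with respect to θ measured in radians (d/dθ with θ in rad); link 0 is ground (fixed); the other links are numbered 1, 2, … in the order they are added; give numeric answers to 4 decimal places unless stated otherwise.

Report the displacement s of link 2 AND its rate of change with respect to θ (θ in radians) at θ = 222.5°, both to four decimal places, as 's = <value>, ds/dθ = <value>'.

segment 1 (0° to 159.9°, uniform, h = 20) is passed completely: s = 0.0000 + (20) = 20.0000
θ = 222.5° falls in segment 2 (159.9° to 227.1°, cycloidal, h = 21): β = 222.5 − 159.9 = 62.6°, B = 67.2°; Δs = 21·(0.9315 − sin(2π·0.9315)/(2π)) = 20.9561; s = 20.0000 + 20.9561 = 40.9561
velocity in seg [159.9°–227.1°] (cycloidal), θ in radians: β = 62.6° = 1.0926 rad, B = 67.2° = 1.1729 rad; ds/dθ = (h/B)(1 − cos(2πβ/B)) = (21/1.1729)(1 − cos(2π·0.9315)) = 1.630701 mm/rad

s = 40.9561, ds/dθ = 1.6307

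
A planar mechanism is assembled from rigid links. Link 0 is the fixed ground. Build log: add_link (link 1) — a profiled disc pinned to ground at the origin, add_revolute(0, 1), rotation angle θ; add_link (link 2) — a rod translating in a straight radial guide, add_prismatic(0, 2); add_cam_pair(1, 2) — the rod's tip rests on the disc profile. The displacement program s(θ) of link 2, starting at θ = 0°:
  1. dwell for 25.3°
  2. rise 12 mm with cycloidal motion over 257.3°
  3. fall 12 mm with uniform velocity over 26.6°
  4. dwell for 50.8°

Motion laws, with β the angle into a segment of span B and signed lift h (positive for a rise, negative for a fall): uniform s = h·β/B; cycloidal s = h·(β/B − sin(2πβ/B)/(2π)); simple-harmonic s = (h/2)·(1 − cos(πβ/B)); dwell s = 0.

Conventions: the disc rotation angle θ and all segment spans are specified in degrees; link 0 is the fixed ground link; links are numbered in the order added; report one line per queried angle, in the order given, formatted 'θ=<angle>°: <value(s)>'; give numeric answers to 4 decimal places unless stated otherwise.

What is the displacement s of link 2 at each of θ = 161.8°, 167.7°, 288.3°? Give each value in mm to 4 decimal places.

seg 1 [0°–25.3°] dwell: s stays 0.0000
seg 2 [25.3°–282.6°] cycloidal, h=12: θ=161.8° here. β=136.5, B=257.3. 12·(0.5305 − sin(2π·0.5305)/(2π)) = 6.7300 → s = 6.7300
seg 2 [25.3°–282.6°] cycloidal, h=12: θ=167.7° here. β=142.4, B=257.3. 12·(0.5534 − sin(2π·0.5534)/(2π)) = 7.2706 → s = 7.2706
seg 2 [25.3°–282.6°] cycloidal, h=12: full span → s += 12 → s = 12.0000
seg 3 [282.6°–309.2°] uniform, h=-12: θ=288.3° here. β=5.7, B=26.6. -12·5.7/26.6 = -2.5714 → s = 9.4286

θ=161.8°: 6.7300
θ=167.7°: 7.2706
θ=288.3°: 9.4286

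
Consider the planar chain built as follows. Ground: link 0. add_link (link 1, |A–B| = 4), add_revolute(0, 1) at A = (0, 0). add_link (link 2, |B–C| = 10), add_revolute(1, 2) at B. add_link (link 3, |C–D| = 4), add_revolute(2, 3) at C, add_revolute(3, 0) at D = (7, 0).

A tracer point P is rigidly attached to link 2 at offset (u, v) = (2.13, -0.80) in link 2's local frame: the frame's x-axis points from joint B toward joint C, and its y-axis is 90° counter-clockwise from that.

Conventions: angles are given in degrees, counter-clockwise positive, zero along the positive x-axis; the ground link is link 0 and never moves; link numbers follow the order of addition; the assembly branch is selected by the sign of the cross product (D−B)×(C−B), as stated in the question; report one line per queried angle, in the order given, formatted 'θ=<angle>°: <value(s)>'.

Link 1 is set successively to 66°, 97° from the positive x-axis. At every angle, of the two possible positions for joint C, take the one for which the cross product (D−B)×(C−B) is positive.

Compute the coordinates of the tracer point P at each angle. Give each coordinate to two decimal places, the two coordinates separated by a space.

A=(0,0), D=(7.00,0)
θ=66°: B = A + 4.00·(cos66°, sin66°) = (1.6269, 3.6542)
θ=66°: |BD| = 6.4979
θ=66°: circle(B,10.00) ∩ circle(D,4.00): a=9.7126, h=2.3803
θ=66°:   candidates: C₊=(10.9968,0.1604) cross=15.467; C₋=(8.3196,-3.7761) cross=-15.467
θ=66°:   branch + wants cross > 0 → take C=(10.9968,0.1604) (cross=15.467)
θ=66°: ex = (C−B)/|BC| = (0.9370,-0.3494); ey = (0.3494,0.9370)
θ=66°: P = B + 2.13·ex + -0.80·ey = (3.3432,2.1604)
θ=97°: B = A + 4.00·(cos97°, sin97°) = (-0.4875, 3.9702)
θ=97°: |BD| = 8.4749
θ=97°: circle(B,10.00) ∩ circle(D,4.00): a=9.1933, h=3.9350
θ=97°:   candidates: C₊=(9.4780,3.1400) cross=33.349; C₋=(5.7912,-3.8130) cross=-33.349
θ=97°:   branch + wants cross > 0 → take C=(9.4780,3.1400) (cross=33.349)
θ=97°: ex = (C−B)/|BC| = (0.9965,-0.0830); ey = (0.0830,0.9965)
θ=97°: P = B + 2.13·ex + -0.80·ey = (1.5688,2.9961)

θ=66°: 3.34 2.16
θ=97°: 1.57 3.00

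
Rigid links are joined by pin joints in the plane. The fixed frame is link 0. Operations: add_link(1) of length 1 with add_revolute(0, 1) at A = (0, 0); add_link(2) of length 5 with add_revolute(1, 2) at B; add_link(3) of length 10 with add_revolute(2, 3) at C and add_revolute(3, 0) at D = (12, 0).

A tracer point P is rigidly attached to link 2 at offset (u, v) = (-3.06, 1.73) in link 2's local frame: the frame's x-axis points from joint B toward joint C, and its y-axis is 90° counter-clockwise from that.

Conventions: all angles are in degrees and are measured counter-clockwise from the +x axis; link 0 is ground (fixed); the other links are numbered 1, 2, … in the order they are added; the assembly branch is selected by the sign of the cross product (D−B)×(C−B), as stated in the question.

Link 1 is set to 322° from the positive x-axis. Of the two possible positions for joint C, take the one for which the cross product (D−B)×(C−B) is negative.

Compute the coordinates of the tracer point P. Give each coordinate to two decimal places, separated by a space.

A=(0,0), D=(12.00,0)
B = A + 1.00·(cos322°, sin322°) = (0.7880, -0.6157)
|BD| = 11.2289
circle(B,5.00) ∩ circle(D,10.00): a=2.2748, h=4.4525
  candidates: C₊=(2.8153,3.9549) cross=49.997; C₋=(3.3036,-4.9368) cross=-49.997
  branch - wants cross < 0 → take C=(3.3036,-4.9368) (cross=-49.997)
ex = (C−B)/|BC| = (0.5031,-0.8642); ey = (0.8642,0.5031)
P = B + -3.06·ex + 1.73·ey = (0.7436,2.8992)

0.74 2.90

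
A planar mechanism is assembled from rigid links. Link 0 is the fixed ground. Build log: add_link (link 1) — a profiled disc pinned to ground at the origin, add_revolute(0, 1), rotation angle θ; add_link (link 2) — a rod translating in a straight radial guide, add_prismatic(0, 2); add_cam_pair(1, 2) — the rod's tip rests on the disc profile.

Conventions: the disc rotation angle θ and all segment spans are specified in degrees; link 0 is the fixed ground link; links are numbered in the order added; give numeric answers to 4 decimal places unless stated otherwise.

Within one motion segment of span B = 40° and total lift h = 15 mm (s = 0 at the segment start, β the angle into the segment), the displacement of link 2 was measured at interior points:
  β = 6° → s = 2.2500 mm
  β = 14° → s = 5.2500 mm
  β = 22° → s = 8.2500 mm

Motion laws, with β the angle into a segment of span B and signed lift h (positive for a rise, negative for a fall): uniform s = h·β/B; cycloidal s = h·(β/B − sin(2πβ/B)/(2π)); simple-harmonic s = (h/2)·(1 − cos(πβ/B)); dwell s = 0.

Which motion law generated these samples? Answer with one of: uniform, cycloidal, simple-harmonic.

candidates at β/B = r: uniform s = h·r (linear in β); cycloidal s = h·(r − sin(2πr)/(2π)); simple-harmonic s = (h/2)(1 − cos(πr))
β=6°: printed 2.2500 | uniform 2.2500, cycloidal 0.3186, simple-harmonic 0.8175
β=14°: printed 5.2500 | uniform 5.2500, cycloidal 3.3186, simple-harmonic 4.0951
β=22°: printed 8.2500 | uniform 8.2500, cycloidal 8.9877, simple-harmonic 8.6733
only one law matches every sample → uniform

uniform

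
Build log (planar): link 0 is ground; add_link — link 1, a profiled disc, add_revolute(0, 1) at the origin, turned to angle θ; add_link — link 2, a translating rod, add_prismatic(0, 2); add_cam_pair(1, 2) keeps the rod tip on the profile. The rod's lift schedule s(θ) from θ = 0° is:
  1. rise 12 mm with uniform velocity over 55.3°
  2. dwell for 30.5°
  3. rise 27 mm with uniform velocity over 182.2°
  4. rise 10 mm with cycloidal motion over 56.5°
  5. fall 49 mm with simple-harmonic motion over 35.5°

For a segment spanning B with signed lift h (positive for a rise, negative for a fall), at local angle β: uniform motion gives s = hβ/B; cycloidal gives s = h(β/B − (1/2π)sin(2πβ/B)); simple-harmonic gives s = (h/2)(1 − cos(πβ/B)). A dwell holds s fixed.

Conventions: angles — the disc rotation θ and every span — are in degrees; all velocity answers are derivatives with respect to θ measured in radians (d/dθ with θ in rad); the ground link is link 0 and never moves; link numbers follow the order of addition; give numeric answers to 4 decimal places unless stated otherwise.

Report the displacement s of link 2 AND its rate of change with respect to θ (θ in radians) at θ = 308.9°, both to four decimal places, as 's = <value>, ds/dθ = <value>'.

seg 1 [0°–55.3°] uniform, h=12: full span → s += 12 → s = 12.0000
seg 2 [55.3°–85.8°] dwell: s stays 12.0000
seg 3 [85.8°–268°] uniform, h=27: full span → s += 27 → s = 39.0000
seg 4 [268°–324.5°] cycloidal, h=10: θ=308.9° here. β=40.9, B=56.5. 10·(0.7239 − sin(2π·0.7239)/(2π)) = 8.8091 → s = 47.8091
velocity in seg [268°–324.5°] (cycloidal), θ in radians: β = 40.9° = 0.7138 rad, B = 56.5° = 0.9861 rad; ds/dθ = (h/B)(1 − cos(2πβ/B)) = (10/0.9861)(1 − cos(2π·0.7239)) = 11.796800 mm/rad

s = 47.8091, ds/dθ = 11.7968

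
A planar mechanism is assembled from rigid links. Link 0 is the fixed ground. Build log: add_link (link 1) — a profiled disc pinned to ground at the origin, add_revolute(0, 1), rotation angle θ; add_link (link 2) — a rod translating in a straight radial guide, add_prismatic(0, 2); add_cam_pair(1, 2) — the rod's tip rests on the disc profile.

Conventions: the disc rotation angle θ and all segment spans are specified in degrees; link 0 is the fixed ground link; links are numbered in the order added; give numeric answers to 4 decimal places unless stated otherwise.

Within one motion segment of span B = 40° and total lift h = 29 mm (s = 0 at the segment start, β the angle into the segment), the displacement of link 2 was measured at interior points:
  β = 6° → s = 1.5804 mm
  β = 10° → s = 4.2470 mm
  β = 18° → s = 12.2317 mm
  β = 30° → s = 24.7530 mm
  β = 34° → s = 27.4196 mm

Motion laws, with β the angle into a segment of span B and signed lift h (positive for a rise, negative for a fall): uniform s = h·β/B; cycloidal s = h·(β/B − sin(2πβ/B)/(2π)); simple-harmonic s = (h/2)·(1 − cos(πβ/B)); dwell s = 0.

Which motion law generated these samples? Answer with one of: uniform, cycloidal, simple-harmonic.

candidates at β/B = r: uniform s = h·r (linear in β); cycloidal s = h·(r − sin(2πr)/(2π)); simple-harmonic s = (h/2)(1 − cos(πr))
β=6°: printed 1.5804 | uniform 4.3500, cycloidal 0.6160, simple-harmonic 1.5804
β=10°: printed 4.2470 | uniform 7.2500, cycloidal 2.6345, simple-harmonic 4.2470
β=18°: printed 12.2317 | uniform 13.0500, cycloidal 11.6237, simple-harmonic 12.2317
β=30°: printed 24.7530 | uniform 21.7500, cycloidal 26.3655, simple-harmonic 24.7530
β=34°: printed 27.4196 | uniform 24.6500, cycloidal 28.3840, simple-harmonic 27.4196
only one law matches every sample → simple-harmonic

simple-harmonic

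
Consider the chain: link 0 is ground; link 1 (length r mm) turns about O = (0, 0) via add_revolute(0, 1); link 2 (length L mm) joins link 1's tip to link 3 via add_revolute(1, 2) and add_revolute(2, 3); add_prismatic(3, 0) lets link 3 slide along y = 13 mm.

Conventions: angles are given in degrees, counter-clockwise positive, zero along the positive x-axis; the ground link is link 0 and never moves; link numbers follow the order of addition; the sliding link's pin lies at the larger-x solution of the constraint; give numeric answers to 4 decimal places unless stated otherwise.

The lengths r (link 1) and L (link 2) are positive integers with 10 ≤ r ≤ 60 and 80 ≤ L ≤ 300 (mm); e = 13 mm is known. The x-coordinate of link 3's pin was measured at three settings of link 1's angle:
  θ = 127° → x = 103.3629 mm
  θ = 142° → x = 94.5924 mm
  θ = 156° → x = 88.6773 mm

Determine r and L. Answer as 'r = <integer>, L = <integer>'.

constraint per measurement: (x − r cos θ)² + (r sin θ − e)² = L²
subtracting the θ₁ and θ₂ equations cancels the r² and L² terms:
r = (x₁² − x₂²) / (2[(x₁cos θ₁ + e sin θ₁) − (x₂cos θ₂ + e sin θ₂)]) = 59.0005 → r = 59
L² = (x₁ − r cos θ₁)² + (r sin θ₁ − e)² = 20449.0131 → L = 143.0000 → L = 143
check at θ₃=156°: x = 88.6773 (printed 88.6773) ✓

r = 59, L = 143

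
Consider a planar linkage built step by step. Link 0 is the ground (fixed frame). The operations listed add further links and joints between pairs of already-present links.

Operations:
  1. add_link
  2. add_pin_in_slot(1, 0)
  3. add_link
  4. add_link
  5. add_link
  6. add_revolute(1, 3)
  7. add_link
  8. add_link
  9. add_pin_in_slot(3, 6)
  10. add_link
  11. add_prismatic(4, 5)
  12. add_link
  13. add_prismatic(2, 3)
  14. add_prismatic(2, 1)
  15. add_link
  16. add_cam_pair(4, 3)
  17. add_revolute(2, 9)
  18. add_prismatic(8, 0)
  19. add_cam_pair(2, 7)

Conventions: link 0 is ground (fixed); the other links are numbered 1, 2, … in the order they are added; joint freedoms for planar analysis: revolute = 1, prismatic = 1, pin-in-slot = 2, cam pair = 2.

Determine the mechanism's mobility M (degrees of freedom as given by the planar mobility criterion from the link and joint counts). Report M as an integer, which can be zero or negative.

ground; <1,0,0>
#1 <2,0,0>
PS:1↔0 J2 <2,0,1>
#2 <3,0,1>
#3 <4,0,1>
#4 <5,0,1>
R:1↔3 J1 <5,1,1>
#5 <6,1,1>
#6 <7,1,1>
PS:3↔6 J2 <7,1,2>
#7 <8,1,2>
P:4↔5 J1 <8,2,2>
#8 <9,2,2>
P:2↔3 J1 <9,3,2>
P:2↔1 J1 <9,4,2>
#9 <10,4,2>
C:4↔3 J2 <10,4,3>
R:2↔9 J1 <10,5,3>
P:8↔0 J1 <10,6,3>
C:2↔7 J2 <10,6,4>
3×9 − 2×6 − 1×4 = 11

M = 11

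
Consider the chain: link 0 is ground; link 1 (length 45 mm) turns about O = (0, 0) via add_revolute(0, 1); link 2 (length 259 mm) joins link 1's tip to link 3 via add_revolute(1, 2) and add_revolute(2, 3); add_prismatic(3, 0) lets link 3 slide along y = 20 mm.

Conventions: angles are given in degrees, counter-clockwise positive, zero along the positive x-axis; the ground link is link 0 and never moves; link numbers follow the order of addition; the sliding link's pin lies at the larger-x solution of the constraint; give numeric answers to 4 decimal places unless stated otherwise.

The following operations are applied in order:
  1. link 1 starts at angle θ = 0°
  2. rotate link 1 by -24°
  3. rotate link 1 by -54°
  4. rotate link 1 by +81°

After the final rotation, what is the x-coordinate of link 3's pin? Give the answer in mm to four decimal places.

geometry: r = 45 mm, L = 259 mm, e = 20 mm; θ starts at 0°
rotate link 1 by -24°: θ ← 0° -24° = -24°
rotate link 1 by -54°: θ ← -24° -54° = -78°
rotate link 1 by +81°: θ ← -78° +81° = 3°
crank pin P = (r cos θ, r sin θ) = (44.938329, 2.355118)
h = r sin θ − e = 2.355118 − 20 = -17.644882
x = r cos θ + √(L² − h²) = 44.938329 + 258.398255 = 303.336584

303.3366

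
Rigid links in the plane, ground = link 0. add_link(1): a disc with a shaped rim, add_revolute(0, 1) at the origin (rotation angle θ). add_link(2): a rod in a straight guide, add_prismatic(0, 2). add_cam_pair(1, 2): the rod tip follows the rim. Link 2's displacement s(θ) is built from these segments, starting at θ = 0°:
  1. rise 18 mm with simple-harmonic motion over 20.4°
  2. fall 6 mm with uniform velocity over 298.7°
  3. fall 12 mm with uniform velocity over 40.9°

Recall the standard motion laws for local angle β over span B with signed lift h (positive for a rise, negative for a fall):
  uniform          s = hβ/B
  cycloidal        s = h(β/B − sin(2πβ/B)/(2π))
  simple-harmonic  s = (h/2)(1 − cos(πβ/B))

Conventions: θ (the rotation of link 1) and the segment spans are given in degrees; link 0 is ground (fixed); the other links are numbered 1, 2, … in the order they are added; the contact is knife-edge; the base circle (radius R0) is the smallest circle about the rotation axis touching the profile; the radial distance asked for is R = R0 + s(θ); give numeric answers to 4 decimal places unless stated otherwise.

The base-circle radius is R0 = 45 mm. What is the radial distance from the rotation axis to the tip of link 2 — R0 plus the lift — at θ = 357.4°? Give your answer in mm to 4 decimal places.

segment 1 (0° to 20.4°, simple-harmonic, h = 18) is passed completely: s = 0.0000 + (18) = 18.0000
segment 2 (20.4° to 319.1°, uniform, h = -6) is passed completely: s = 18.0000 + (-6) = 12.0000
θ = 357.4° falls in segment 3 (319.1° to 360°, uniform, h = -12): β = 357.4 − 319.1 = 38.3°, B = 40.9°; Δs = -12·38.3/40.9 = -11.2372; s = 12.0000 − 11.2372 = 0.7628
R = R0 + s = 45 + 0.7628 = 45.7628

45.7628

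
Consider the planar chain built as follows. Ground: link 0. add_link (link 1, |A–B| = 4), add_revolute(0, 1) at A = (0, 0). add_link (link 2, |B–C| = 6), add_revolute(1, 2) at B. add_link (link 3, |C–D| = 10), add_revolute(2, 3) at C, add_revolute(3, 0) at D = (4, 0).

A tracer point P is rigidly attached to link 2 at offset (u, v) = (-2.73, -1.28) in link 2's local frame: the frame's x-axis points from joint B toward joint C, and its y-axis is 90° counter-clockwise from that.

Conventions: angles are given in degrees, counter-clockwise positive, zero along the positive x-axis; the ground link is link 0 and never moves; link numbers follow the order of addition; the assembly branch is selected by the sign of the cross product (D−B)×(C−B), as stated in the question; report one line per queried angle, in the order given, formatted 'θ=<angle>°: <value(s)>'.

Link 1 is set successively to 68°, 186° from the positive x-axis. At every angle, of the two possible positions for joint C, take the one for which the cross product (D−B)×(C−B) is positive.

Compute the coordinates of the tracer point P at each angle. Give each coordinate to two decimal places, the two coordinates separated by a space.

A=(0,0), D=(4.00,0)
θ=68°: B = A + 4.00·(cos68°, sin68°) = (1.4984, 3.7087)
θ=68°: |BD| = 4.4735
θ=68°: circle(B,6.00) ∩ circle(D,10.00): a=-4.9164, h=3.4393
θ=68°:   candidates: C₊=(1.6006,9.7079) cross=15.386; C₋=(-4.1021,5.8614) cross=-15.386
θ=68°:   branch + wants cross > 0 → take C=(1.6006,9.7079) (cross=15.386)
θ=68°: ex = (C−B)/|BC| = (0.0170,0.9999); ey = (-0.9999,0.0170)
θ=68°: P = B + -2.73·ex + -1.28·ey = (2.7318,0.9573)
θ=186°: B = A + 4.00·(cos186°, sin186°) = (-3.9781, -0.4181)
θ=186°: |BD| = 7.9890
θ=186°: circle(B,6.00) ∩ circle(D,10.00): a=-0.0110, h=6.0000
θ=186°:   candidates: C₊=(-4.3031,5.5731) cross=47.934; C₋=(-3.6750,-6.4105) cross=-47.934
θ=186°:   branch + wants cross > 0 → take C=(-4.3031,5.5731) (cross=47.934)
θ=186°: ex = (C−B)/|BC| = (-0.0542,0.9985); ey = (-0.9985,-0.0542)
θ=186°: P = B + -2.73·ex + -1.28·ey = (-2.5521,-3.0748)

θ=68°: 2.73 0.96
θ=186°: -2.55 -3.07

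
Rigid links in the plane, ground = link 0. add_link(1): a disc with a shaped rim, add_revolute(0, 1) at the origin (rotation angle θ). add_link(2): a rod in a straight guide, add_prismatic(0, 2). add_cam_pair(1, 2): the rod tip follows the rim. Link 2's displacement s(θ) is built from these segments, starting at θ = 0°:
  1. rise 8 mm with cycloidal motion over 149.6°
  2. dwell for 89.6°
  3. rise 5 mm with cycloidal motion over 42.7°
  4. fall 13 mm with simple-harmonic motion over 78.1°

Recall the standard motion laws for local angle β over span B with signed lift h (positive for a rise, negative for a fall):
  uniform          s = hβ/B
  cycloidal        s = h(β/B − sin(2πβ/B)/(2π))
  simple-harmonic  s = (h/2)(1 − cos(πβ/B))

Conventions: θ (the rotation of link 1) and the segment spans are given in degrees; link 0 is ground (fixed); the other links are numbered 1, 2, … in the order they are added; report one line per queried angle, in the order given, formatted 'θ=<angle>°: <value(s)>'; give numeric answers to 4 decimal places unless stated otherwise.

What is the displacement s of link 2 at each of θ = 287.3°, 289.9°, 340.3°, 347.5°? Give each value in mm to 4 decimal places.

segment 1 (0° to 149.6°, cycloidal, h = 8) is passed completely: s = 0.0000 + (8) = 8.0000
segment 2 (149.6° to 239.2°, dwell): s unchanged at 8.0000
segment 3 (239.2° to 281.9°, cycloidal, h = 5) is passed completely: s = 8.0000 + (5) = 13.0000
θ = 287.3° falls in segment 4 (281.9° to 360°, simple-harmonic, h = -13): β = 287.3 − 281.9 = 5.4°, B = 78.1°; Δs = -13/2·(1 − cos(π·0.0691)) = -0.1527; s = 13.0000 − 0.1527 = 12.8473
θ = 289.9° falls in segment 4 (281.9° to 360°, simple-harmonic, h = -13): β = 289.9 − 281.9 = 8°, B = 78.1°; Δs = -13/2·(1 − cos(π·0.1024)) = -0.3337; s = 13.0000 − 0.3337 = 12.6663
θ = 340.3° falls in segment 4 (281.9° to 360°, simple-harmonic, h = -13): β = 340.3 − 281.9 = 58.4°, B = 78.1°; Δs = -13/2·(1 − cos(π·0.7478)) = -11.0637; s = 13.0000 − 11.0637 = 1.9363
θ = 347.5° falls in segment 4 (281.9° to 360°, simple-harmonic, h = -13): β = 347.5 − 281.9 = 65.6°, B = 78.1°; Δs = -13/2·(1 − cos(π·0.8399)) = -12.1955; s = 13.0000 − 12.1955 = 0.8045

θ=287.3°: 12.8473
θ=289.9°: 12.6663
θ=340.3°: 1.9363
θ=347.5°: 0.8045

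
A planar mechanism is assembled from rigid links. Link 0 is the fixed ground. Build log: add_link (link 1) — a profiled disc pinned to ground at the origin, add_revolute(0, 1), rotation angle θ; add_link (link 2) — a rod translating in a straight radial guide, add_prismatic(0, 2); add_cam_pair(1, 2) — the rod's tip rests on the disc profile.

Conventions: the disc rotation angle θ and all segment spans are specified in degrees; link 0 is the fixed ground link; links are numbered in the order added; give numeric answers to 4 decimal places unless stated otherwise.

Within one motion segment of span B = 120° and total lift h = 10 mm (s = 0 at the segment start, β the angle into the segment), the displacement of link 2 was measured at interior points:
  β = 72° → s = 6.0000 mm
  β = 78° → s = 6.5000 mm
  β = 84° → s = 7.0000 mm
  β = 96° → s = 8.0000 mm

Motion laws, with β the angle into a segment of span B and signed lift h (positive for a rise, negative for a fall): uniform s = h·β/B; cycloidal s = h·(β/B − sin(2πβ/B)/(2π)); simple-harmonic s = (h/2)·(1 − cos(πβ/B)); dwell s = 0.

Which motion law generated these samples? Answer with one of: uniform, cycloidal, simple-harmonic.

candidates at β/B = r: uniform s = h·r (linear in β); cycloidal s = h·(r − sin(2πr)/(2π)); simple-harmonic s = (h/2)(1 − cos(πr))
β=72°: printed 6.0000 | uniform 6.0000, cycloidal 6.9355, simple-harmonic 6.5451
β=78°: printed 6.5000 | uniform 6.5000, cycloidal 7.7876, simple-harmonic 7.2700
β=84°: printed 7.0000 | uniform 7.0000, cycloidal 8.5137, simple-harmonic 7.9389
β=96°: printed 8.0000 | uniform 8.0000, cycloidal 9.5137, simple-harmonic 9.0451
only one law matches every sample → uniform

uniform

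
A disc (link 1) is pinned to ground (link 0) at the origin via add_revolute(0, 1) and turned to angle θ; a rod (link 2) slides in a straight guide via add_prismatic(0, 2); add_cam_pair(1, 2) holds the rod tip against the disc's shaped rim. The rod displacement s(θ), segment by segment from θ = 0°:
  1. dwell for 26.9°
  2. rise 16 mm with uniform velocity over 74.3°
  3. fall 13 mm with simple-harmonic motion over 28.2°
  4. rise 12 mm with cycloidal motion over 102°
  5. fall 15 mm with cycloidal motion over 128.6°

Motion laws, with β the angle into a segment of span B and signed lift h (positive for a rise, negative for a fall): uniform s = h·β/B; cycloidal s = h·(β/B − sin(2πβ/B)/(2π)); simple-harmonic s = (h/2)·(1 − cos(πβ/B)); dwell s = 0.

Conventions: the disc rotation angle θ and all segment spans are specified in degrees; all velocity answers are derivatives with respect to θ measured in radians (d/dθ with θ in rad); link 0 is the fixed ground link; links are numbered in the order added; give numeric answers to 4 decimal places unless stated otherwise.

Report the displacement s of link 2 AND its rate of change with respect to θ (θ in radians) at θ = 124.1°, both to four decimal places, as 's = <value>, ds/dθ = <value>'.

segment 1 (0° to 26.9°, dwell): s unchanged at 0.0000
segment 2 (26.9° to 101.2°, uniform, h = 16) is passed completely: s = 0.0000 + (16) = 16.0000
θ = 124.1° falls in segment 3 (101.2° to 129.4°, simple-harmonic, h = -13): β = 124.1 − 101.2 = 22.9°, B = 28.2°; Δs = -13/2·(1 − cos(π·0.8121)) = -11.8995; s = 16.0000 − 11.8995 = 4.1005
velocity in seg [101.2°–129.4°] (simple-harmonic), θ in radians: β = 22.9° = 0.3997 rad, B = 28.2° = 0.4922 rad; ds/dθ = (πh/(2B)) sin(πβ/B) = (π·(-13)/(2·0.4922)) sin(π·0.8121) = -23.098271 mm/rad

s = 4.1005, ds/dθ = -23.0983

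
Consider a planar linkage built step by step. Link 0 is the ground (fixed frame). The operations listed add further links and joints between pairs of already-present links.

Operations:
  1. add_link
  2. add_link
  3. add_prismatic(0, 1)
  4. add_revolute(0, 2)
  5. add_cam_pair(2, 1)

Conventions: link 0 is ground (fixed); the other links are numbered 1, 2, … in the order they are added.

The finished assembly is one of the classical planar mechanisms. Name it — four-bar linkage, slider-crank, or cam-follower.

links: 3 (incl. ground); joints: 1 revolute, 1 prismatic, 1 higher (cam) pair, forming one closed loop
3 links, revolute + prismatic + higher pair in one loop → cam-follower

cam-follower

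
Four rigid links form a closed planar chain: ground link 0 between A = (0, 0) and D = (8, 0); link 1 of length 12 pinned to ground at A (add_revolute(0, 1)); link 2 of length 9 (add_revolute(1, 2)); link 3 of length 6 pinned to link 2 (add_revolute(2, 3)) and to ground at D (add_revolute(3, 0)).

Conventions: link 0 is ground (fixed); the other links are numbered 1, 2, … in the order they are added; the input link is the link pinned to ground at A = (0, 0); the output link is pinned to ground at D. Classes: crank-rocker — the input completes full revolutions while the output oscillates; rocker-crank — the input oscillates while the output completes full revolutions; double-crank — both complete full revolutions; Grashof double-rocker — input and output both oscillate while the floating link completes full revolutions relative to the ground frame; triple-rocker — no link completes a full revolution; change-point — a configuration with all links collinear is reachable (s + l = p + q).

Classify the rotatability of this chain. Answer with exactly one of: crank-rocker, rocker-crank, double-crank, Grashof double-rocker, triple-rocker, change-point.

lengths: ground=8, input=12, coupler=9, output=6
sorted: s=6 (shortest), l=12 (longest), p+q=17
s + l = 18 vs p + q = 17
s + l > p + q → non-Grashof → no link fully rotates → triple-rocker

triple-rocker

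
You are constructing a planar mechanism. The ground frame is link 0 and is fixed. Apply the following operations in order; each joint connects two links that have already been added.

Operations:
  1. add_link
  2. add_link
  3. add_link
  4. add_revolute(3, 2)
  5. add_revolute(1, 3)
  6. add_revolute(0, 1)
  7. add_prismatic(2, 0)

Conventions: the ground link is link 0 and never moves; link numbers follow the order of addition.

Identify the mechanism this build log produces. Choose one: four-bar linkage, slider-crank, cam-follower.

links: 4 (incl. ground); joints: 3 revolute, 1 prismatic, 0 higher (cam) pair, forming one closed loop
4 links, 3 revolutes + 1 prismatic in one loop → slider-crank

slider-crank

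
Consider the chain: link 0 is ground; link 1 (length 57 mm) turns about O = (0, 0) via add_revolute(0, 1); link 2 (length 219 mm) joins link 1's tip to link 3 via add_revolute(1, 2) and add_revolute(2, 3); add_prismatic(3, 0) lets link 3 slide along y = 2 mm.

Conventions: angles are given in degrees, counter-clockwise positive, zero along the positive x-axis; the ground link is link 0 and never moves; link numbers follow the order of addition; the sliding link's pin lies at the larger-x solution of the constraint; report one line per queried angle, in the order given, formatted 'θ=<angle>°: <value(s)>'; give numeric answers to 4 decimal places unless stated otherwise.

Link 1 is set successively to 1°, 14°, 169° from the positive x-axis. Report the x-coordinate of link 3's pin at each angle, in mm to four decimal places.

geometry: r = 57 mm, L = 219 mm, e = 2 mm
θ=1°: crank pin P = (r cos θ, r sin θ) = (56.991319, 0.994787)
θ=1°: h = r sin θ − e = 0.994787 − 2 = -1.005213
θ=1°: x = r cos θ + √(L² − h²) = 56.991319 + 218.997693 = 275.989012
θ=14°: crank pin P = (r cos θ, r sin θ) = (55.306856, 13.789548)
θ=14°: h = r sin θ − e = 13.789548 − 2 = 11.789548
θ=14°: x = r cos θ + √(L² − h²) = 55.306856 + 218.682433 = 273.989290
θ=169°: crank pin P = (r cos θ, r sin θ) = (-55.952749, 10.876113)
θ=169°: h = r sin θ − e = 10.876113 − 2 = 8.876113
θ=169°: x = r cos θ + √(L² − h²) = -55.952749 + 218.820051 = 162.867301

θ=1°: 275.9890
θ=14°: 273.9893
θ=169°: 162.8673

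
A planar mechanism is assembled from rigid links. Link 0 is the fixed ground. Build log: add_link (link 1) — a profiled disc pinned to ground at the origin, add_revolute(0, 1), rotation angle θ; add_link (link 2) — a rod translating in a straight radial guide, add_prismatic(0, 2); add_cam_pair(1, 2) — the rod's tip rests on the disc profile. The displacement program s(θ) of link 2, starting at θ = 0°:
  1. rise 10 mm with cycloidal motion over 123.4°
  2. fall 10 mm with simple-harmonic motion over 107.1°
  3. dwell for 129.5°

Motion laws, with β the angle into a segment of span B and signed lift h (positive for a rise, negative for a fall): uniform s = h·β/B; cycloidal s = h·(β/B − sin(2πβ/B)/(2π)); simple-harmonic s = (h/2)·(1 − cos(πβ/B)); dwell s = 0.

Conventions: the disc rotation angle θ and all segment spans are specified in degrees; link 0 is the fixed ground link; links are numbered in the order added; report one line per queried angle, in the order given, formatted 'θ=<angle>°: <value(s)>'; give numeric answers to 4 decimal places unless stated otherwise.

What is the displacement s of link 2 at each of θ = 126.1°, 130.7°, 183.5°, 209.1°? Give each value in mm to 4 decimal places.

seg 1 [0°–123.4°] cycloidal, h=10: full span → s += 10 → s = 10.0000
seg 2 [123.4°–230.5°] simple-harmonic, h=-10: θ=126.1° here. β=2.7, B=107.1. -10/2·(1 − cos(π·0.0252)) = -0.0157 → s = 9.9843
seg 2 [123.4°–230.5°] simple-harmonic, h=-10: θ=130.7° here. β=7.3, B=107.1. -10/2·(1 − cos(π·0.0682)) = -0.1142 → s = 9.8858
seg 2 [123.4°–230.5°] simple-harmonic, h=-10: θ=183.5° here. β=60.1, B=107.1. -10/2·(1 − cos(π·0.5612)) = -5.9548 → s = 4.0452
seg 2 [123.4°–230.5°] simple-harmonic, h=-10: θ=209.1° here. β=85.7, B=107.1. -10/2·(1 − cos(π·0.8002)) = -9.0468 → s = 0.9532

θ=126.1°: 9.9843
θ=130.7°: 9.8858
θ=183.5°: 4.0452
θ=209.1°: 0.9532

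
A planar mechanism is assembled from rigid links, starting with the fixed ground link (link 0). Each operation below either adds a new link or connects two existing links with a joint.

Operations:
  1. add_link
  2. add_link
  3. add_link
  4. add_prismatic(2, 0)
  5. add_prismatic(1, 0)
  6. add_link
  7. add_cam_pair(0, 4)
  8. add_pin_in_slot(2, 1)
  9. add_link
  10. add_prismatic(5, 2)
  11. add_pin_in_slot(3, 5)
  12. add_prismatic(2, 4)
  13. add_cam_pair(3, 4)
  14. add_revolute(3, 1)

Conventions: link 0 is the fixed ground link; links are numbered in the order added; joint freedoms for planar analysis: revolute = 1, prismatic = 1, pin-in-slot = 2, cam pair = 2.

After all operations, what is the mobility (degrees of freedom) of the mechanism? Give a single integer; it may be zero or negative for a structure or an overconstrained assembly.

ground; <1,0,0>
#1 <2,0,0>
#2 <3,0,0>
#3 <4,0,0>
P:2↔0 J1 <4,1,0>
P:1↔0 J1 <4,2,0>
#4 <5,2,0>
C:0↔4 J2 <5,2,1>
PS:2↔1 J2 <5,2,2>
#5 <6,2,2>
P:5↔2 J1 <6,3,2>
PS:3↔5 J2 <6,3,3>
P:2↔4 J1 <6,4,3>
C:3↔4 J2 <6,4,4>
R:3↔1 J1 <6,5,4>
3×5 − 2×5 − 1×4 = 1

M = 1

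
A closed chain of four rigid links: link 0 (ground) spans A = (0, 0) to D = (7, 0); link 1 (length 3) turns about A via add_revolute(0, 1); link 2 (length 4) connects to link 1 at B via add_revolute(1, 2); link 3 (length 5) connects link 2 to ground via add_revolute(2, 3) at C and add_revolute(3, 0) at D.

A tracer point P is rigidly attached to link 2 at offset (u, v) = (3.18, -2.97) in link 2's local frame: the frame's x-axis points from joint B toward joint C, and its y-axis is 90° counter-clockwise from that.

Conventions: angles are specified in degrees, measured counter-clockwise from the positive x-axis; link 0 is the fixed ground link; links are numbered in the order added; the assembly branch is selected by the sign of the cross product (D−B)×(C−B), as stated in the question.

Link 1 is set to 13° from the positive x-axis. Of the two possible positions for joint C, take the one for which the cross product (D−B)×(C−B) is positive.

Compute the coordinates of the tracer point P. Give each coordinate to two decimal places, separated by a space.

A=(0,0), D=(7.00,0)
B = A + 3.00·(cos13°, sin13°) = (2.9231, 0.6749)
|BD| = 4.1324
circle(B,4.00) ∩ circle(D,5.00): a=0.9772, h=3.8788
  candidates: C₊=(4.5207,4.3420) cross=16.029; C₋=(3.2538,-3.3115) cross=-16.029
  branch + wants cross > 0 → take C=(4.5207,4.3420) (cross=16.029)
ex = (C−B)/|BC| = (0.3994,0.9168); ey = (-0.9168,0.3994)
P = B + 3.18·ex + -2.97·ey = (6.9160,2.4040)

6.92 2.40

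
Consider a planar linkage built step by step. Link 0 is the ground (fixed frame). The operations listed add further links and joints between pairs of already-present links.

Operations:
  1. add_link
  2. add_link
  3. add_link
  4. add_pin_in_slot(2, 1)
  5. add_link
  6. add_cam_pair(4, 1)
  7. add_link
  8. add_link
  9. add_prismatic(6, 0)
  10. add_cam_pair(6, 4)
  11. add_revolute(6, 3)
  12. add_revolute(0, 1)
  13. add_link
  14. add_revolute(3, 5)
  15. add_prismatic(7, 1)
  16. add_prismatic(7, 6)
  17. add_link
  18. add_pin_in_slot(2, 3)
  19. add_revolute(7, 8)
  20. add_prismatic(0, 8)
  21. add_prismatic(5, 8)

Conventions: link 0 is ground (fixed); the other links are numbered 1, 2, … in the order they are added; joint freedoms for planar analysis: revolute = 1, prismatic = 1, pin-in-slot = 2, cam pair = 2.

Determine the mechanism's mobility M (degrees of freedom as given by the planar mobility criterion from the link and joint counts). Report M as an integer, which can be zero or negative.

(L,J1,J2)=(1,0,0); link0 fixed
link1: (2,0,0)
link2: (3,0,0)
link3: (4,0,0)
PS 2-1 [J2]: (4,0,1)
link4: (5,0,1)
C 4-1 [J2]: (5,0,2)
link5: (6,0,2)
link6: (7,0,2)
P 6-0 [J1]: (7,1,2)
C 6-4 [J2]: (7,1,3)
R 6-3 [J1]: (7,2,3)
R 0-1 [J1]: (7,3,3)
link7: (8,3,3)
R 3-5 [J1]: (8,4,3)
P 7-1 [J1]: (8,5,3)
P 7-6 [J1]: (8,6,3)
link8: (9,6,3)
PS 2-3 [J2]: (9,6,4)
R 7-8 [J1]: (9,7,4)
P 0-8 [J1]: (9,8,4)
P 5-8 [J1]: (9,9,4)
Grübler: 3·8 − 2·9 − 4 = 2

M = 2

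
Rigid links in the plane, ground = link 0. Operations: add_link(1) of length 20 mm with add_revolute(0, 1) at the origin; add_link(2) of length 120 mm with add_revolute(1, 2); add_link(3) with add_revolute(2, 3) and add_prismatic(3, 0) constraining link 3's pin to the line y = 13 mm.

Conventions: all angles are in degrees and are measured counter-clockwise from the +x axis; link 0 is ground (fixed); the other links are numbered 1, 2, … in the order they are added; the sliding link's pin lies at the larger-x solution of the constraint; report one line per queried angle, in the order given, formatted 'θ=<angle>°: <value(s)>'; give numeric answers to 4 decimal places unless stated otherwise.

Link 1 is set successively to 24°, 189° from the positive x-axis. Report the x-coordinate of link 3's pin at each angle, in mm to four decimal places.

geometry: r = 20 mm, L = 120 mm, e = 13 mm
θ=24°: crank pin P = (r cos θ, r sin θ) = (18.270909, 8.134733)
θ=24°: h = r sin θ − e = 8.134733 − 13 = -4.865267
θ=24°: x = r cos θ + √(L² − h²) = 18.270909 + 119.901331 = 138.172240
θ=189°: crank pin P = (r cos θ, r sin θ) = (-19.753767, -3.128689)
θ=189°: h = r sin θ − e = -3.128689 − 13 = -16.128689
θ=189°: x = r cos θ + √(L² − h²) = -19.753767 + 118.911166 = 99.157399

θ=24°: 138.1722
θ=189°: 99.1574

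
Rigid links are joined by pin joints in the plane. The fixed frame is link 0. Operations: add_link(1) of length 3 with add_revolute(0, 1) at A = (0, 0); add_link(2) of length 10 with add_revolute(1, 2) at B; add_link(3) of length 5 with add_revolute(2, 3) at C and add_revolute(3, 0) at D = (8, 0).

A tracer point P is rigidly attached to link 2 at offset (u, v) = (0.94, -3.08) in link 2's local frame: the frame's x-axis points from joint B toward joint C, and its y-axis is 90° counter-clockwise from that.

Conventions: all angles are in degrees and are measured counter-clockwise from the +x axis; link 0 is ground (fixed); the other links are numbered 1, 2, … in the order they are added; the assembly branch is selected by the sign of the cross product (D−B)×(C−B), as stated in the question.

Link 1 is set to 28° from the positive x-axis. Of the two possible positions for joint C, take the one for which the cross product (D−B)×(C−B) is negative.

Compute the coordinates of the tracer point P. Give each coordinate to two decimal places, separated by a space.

A=(0,0), D=(8.00,0)
B = A + 3.00·(cos28°, sin28°) = (2.6488, 1.4084)
|BD| = 5.5334
circle(B,10.00) ∩ circle(D,5.00): a=9.5437, h=2.9862
  candidates: C₊=(12.6383,1.8671) cross=16.524; C₋=(11.1182,-3.9086) cross=-16.524
  branch - wants cross < 0 → take C=(11.1182,-3.9086) (cross=-16.524)
ex = (C−B)/|BC| = (0.8469,-0.5317); ey = (0.5317,0.8469)
P = B + 0.94·ex + -3.08·ey = (1.8073,-1.6999)

1.81 -1.70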